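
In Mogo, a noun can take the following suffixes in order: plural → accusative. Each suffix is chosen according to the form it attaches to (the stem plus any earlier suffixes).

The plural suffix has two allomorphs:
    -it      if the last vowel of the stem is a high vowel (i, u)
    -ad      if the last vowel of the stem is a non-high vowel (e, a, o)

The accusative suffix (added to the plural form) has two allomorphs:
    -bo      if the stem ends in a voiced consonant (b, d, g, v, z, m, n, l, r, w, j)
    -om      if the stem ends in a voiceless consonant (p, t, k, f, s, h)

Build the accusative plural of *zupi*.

zupiitom

Since the last vowel of *zupi* is /i/ (a high vowel), it takes -it, giving *zupiit*.
The plural form *zupiit* — final consonant /t/ (voiceless) → -om → *zupiitom*.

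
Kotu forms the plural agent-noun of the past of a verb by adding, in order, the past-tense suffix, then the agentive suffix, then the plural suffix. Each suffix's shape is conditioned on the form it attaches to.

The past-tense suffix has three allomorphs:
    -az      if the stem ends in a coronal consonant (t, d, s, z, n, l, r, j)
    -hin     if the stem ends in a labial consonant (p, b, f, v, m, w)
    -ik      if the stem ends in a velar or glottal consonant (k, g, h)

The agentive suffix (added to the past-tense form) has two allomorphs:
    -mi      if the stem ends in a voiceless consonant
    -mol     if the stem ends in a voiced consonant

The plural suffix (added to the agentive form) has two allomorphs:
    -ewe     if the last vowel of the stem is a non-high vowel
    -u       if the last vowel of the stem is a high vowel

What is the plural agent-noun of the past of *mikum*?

Since the final consonant of *mikum* is /m/ (labial), it takes -hin, giving *mikumhin*.
Since the final consonant of the past-tense form *mikumhin* is /n/ (voiced), it takes -mol, giving *mikumhinmol*.
The agentive form *mikumhinmol* — last vowel /o/ (a non-high vowel) → -ewe → *mikumhinmolewe*.

mikumhinmolewe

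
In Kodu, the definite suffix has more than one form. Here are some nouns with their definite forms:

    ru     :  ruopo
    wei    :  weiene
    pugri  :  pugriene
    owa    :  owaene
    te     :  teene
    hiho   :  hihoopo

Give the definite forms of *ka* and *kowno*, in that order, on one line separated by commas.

kaene, kownoopo

The suffix is conditioned by the last vowel: -opo when the last vowel of the stem is a rounded vowel (*ru*, *hiho*); -ene when the last vowel of the stem is an unrounded vowel (*wei*, *pugri*, *owa*, *te*).
*ka*: last vowel = /a/, an unrounded vowel → -ene → *kaene*.
*kowno*: last vowel = /o/, a rounded vowel → -opo → *kownoopo*.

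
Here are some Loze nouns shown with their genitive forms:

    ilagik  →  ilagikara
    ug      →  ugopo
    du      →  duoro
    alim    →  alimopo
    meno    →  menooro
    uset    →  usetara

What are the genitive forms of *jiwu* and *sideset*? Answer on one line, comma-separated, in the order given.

Looking at the final sound of each stem: -ara when the stem ends in a voiceless consonant (*ilagik*, *uset*); -opo when the stem ends in a voiced consonant (*ug*, *alim*); -oro when the stem ends in a vowel (*du*, *meno*).
*jiwu* — final sound /u/ (a vowel) → -oro → *jiwuoro*.
Since the final sound of *sideset* is /t/ (a voiceless consonant), it takes -ara, giving *sidesetara*.

jiwuoro, sidesetara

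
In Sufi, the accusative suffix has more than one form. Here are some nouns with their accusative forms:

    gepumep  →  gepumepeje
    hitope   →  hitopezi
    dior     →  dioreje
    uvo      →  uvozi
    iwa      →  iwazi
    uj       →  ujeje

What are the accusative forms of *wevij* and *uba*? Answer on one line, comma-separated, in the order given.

The alternation tracks the final sound of the stem — -eje when the stem ends in a consonant (*gepumep*, *dior*, *uj*); -zi when the stem ends in a vowel (*hitope*, *uvo*, *iwa*).
Since the final sound of *wevij* is /j/ (a consonant), it takes -eje, giving *wevijeje*.
*uba*: final sound = /a/, a vowel → -zi → *ubazi*.

wevijeje, ubazi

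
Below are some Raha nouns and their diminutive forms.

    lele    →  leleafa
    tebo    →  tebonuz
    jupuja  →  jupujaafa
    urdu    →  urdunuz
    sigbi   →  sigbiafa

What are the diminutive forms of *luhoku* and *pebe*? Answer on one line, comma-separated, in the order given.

The pattern is rounding harmony: -nuz when the last vowel of the stem is a rounded vowel (*tebo*, *urdu*); -afa when the last vowel of the stem is an unrounded vowel (*lele*, *jupuja*, *sigbi*).
*luhoku*: last vowel = /u/, a rounded vowel → -nuz → *luhokunuz*.
*pebe* — last vowel /e/ (an unrounded vowel) → -afa → *pebeafa*.

luhokunuz, pebeafa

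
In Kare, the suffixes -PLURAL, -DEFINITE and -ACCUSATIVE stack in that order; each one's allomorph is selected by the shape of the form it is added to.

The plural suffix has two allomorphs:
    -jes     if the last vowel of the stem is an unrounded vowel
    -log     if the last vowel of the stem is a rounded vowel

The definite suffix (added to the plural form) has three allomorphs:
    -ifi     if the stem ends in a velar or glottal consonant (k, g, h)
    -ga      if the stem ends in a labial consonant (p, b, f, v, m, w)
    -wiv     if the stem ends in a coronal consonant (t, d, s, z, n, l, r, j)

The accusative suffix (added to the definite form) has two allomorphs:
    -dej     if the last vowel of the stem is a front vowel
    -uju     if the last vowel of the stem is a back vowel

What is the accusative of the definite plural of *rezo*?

*rezo*: last vowel = /o/, a rounded vowel → -log → *rezolog*.
The plural form *rezolog* — final consonant /g/ (velar/glottal) → -ifi → *rezologifi*.
The definite form *rezologifi*: last vowel = /i/, a front vowel → -dej → *rezologifidej*.

rezologifidej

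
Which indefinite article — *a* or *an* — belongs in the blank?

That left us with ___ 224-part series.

a

The indefinite article is chosen by the initial *sound* of the following word, not its spelling.
The number *224* is spoken "two hundred …", beginning with /tuː/ — a consonant sound.
So the article is *a*: That left us with a 224-part series.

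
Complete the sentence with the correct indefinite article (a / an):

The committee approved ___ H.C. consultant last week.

The indefinite article is chosen by the initial *sound* of the following word, not its spelling.
The initialism *H.C.* is read letter by letter; the first letter, H, is pronounced /eɪtʃ/, which begins with a vowel sound.
So the article is *an*: The committee approved an H.C. consultant last week.

an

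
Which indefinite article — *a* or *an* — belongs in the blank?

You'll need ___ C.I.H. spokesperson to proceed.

a

The indefinite article is chosen by the initial *sound* of the following word, not its spelling.
The initialism *C.I.H.* is read letter by letter; the first letter, C, is pronounced /siː/, which begins with a consonant sound.
So the article is *a*: You'll need a C.I.H. spokesperson to proceed.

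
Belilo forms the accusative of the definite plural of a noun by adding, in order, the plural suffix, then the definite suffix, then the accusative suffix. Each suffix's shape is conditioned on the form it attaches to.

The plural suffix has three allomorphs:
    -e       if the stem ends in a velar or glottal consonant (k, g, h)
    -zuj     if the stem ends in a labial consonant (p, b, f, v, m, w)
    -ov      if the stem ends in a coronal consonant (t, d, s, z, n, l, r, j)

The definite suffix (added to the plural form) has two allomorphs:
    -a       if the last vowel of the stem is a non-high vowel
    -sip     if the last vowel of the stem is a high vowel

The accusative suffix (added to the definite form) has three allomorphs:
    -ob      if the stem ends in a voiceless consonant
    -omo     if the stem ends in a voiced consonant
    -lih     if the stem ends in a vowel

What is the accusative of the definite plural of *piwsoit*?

The final consonant of *piwsoit* is /t/, which is coronal, so the plural suffix is -ov, giving *piwsoitov*.
The plural form *piwsoitov*: last vowel = /o/, a non-high vowel → -a → *piwsoitova*.
Since the final sound of the definite form *piwsoitova* is /a/ (a vowel), it takes -lih, giving *piwsoitovalih*.

piwsoitovalih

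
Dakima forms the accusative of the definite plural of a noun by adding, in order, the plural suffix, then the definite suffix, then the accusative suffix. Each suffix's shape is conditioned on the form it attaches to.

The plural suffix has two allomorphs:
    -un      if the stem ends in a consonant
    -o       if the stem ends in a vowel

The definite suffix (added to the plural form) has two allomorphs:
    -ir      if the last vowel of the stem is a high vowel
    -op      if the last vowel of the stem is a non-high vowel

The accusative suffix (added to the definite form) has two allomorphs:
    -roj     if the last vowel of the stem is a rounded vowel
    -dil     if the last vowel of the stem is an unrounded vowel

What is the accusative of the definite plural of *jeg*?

*jeg* — final sound /g/ (a consonant) → -un → *jegun*.
The plural form *jegun*: last vowel = /u/, a high vowel → -ir → *jegunir*.
The definite form *jegunir*: last vowel = /i/, an unrounded vowel → -dil → *jegunirdil*.

jegunirdil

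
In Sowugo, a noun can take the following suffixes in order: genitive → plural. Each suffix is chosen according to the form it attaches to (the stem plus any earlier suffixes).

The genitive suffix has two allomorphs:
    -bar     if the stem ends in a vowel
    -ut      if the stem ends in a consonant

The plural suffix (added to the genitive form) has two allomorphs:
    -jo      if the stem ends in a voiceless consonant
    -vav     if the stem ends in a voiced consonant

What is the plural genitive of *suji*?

sujibarvav

Since the final sound of *suji* is /i/ (a vowel), it takes -bar, giving *sujibar*.
The final consonant of the genitive form *sujibar* is /r/, which is voiced, so the plural suffix is -vav, giving *sujibarvav*.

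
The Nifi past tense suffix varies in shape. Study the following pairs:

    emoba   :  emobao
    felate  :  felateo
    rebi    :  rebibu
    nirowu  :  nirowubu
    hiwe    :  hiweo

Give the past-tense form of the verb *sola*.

solao

The pattern is height harmony: -bu when the last vowel of the stem is a high vowel (*rebi*, *nirowu*); -o when the last vowel of the stem is a non-high vowel (*emoba*, *felate*, *hiwe*).
*sola*: last vowel = /a/, a non-high vowel → -o → *solao*.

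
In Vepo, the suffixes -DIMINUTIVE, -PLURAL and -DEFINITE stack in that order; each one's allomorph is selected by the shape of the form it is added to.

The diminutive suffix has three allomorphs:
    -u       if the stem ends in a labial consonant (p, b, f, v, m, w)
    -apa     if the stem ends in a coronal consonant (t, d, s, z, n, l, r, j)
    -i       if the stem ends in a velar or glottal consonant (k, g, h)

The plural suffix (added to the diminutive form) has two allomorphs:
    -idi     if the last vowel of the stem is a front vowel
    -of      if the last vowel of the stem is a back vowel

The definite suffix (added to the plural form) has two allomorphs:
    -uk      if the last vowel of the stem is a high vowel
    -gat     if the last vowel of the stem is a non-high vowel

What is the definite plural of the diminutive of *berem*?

The final consonant of *berem* is /m/, which is labial, so the diminutive suffix is -u, giving *beremu*.
The diminutive form *beremu*: last vowel = /u/, a back vowel → -of → *beremuof*.
The plural form *beremuof* — last vowel /o/ (a non-high vowel) → -gat → *beremuofgat*.

beremuofgat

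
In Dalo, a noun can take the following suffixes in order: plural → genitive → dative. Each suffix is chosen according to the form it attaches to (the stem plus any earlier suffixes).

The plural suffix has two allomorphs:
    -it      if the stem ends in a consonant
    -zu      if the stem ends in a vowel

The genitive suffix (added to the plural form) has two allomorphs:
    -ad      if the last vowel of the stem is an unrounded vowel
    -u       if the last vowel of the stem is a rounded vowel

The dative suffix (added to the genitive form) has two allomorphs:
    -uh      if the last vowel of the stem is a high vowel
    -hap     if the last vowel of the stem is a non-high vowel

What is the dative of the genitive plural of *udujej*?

udujejitadhap

Since the final sound of *udujej* is /j/ (a consonant), it takes -it, giving *udujejit*.
The last vowel of the plural form *udujejit* is /i/, which is an unrounded vowel, so the genitive suffix is -ad, giving *udujejitad*.
Since the last vowel of the genitive form *udujejitad* is /a/ (a non-high vowel), it takes -hap, giving *udujejitadhap*.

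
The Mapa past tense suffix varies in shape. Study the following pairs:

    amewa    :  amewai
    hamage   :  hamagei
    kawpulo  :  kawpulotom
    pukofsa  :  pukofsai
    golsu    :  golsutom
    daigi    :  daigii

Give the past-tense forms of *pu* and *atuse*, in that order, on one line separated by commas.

putom, atusei

The alternation tracks the last vowel of the stem — -tom when the last vowel of the stem is a rounded vowel (*kawpulo*, *golsu*); -i when the last vowel of the stem is an unrounded vowel (*amewa*, *hamage*, *pukofsa*, *daigi*).
*pu*: last vowel = /u/, a rounded vowel → -tom → *putom*.
*atuse* — last vowel /e/ (an unrounded vowel) → -i → *atusei*.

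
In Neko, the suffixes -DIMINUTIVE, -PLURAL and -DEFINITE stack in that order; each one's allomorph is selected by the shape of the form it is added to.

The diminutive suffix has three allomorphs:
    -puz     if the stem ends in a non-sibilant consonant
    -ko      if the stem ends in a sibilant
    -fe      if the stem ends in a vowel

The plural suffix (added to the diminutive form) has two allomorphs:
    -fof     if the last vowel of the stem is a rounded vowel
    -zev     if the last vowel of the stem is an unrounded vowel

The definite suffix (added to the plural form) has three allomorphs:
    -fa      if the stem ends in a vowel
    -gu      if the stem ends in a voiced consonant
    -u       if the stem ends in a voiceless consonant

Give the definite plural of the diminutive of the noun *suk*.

The final sound of *suk* is /k/, which is a non-sibilant consonant, so the diminutive suffix is -puz, giving *sukpuz*.
The diminutive form *sukpuz* — last vowel /u/ (a rounded vowel) → -fof → *sukpuzfof*.
The plural form *sukpuzfof* — final sound /f/ (a voiceless consonant) → -u → *sukpuzfofu*.

sukpuzfofu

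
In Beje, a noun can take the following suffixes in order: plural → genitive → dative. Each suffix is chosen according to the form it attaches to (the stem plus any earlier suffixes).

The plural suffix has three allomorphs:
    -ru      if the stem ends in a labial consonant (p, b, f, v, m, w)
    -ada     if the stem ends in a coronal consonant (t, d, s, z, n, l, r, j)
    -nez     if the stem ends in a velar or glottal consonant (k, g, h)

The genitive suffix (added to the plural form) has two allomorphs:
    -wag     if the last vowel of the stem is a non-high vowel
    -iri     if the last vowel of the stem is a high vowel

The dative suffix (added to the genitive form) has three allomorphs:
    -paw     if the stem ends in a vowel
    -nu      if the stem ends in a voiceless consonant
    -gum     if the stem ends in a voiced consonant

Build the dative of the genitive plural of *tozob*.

The final consonant of *tozob* is /b/, which is labial, so the plural suffix is -ru, giving *tozobru*.
The plural form *tozobru*: last vowel = /u/, a high vowel → -iri → *tozobruiri*.
The genitive form *tozobruiri*: final sound = /i/, a vowel → -paw → *tozobruiripaw*.

tozobruiripaw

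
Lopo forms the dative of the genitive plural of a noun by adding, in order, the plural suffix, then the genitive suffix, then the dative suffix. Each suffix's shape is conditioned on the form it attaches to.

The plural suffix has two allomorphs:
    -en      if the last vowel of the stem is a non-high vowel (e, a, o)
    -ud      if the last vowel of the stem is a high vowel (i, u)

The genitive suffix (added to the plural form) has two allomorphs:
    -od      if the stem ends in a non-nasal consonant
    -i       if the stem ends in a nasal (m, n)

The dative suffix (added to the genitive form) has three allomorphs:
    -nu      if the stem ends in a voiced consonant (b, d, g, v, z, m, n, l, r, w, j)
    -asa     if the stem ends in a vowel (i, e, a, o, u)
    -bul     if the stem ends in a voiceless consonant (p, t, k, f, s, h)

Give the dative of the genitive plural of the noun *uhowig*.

uhowigudodnu

*uhowig* — last vowel /i/ (a high vowel) → -ud → *uhowigud*.
The plural form *uhowigud*: final consonant = /d/, non-nasal → -od → *uhowigudod*.
Since the final sound of the genitive form *uhowigudod* is /d/ (a voiced consonant), it takes -nu, giving *uhowigudodnu*.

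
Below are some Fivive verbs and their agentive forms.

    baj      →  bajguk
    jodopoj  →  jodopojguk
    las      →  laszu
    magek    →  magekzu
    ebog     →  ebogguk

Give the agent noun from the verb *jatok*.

jatokzu

The suffix is conditioned by the final consonant: -zu when the stem ends in a voiceless consonant (*las*, *magek*); -guk when the stem ends in a voiced consonant (*baj*, *jodopoj*, *ebog*).
*jatok*: final consonant = /k/, voiceless → -zu → *jatokzu*.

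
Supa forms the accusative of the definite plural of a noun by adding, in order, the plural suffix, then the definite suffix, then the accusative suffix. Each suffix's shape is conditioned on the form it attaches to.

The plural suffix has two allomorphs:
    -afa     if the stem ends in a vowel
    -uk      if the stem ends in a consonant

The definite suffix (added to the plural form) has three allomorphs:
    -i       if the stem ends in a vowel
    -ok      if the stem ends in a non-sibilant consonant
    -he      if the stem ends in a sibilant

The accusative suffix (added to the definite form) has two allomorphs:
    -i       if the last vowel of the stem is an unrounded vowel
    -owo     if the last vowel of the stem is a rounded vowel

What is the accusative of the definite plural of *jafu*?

jafuafaii

Since the final sound of *jafu* is /u/ (a vowel), it takes -afa, giving *jafuafa*.
The final sound of the plural form *jafuafa* is /a/, which is a vowel, so the definite suffix is -i, giving *jafuafai*.
Since the last vowel of the definite form *jafuafai* is /i/ (an unrounded vowel), it takes -i, giving *jafuafaii*.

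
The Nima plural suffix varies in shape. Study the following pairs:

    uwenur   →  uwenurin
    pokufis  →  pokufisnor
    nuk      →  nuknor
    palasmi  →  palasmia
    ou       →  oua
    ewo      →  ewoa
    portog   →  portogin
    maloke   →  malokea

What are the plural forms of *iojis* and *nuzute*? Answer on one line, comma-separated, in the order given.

iojisnor, nuzutea

The alternation tracks the final sound of the stem — -nor when the stem ends in a voiceless consonant (*pokufis*, *nuk*); -in when the stem ends in a voiced consonant (*uwenur*, *portog*); -a when the stem ends in a vowel (*palasmi*, *ou*, *ewo*, *maloke*).
Since the final sound of *iojis* is /s/ (a voiceless consonant), it takes -nor, giving *iojisnor*.
*nuzute*: final sound = /e/, a vowel → -a → *nuzutea*.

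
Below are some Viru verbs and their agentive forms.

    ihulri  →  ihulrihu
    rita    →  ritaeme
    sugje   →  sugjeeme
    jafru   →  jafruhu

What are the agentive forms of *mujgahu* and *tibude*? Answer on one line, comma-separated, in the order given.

Looking at the last vowel of each stem: -hu when the last vowel of the stem is a high vowel (*ihulri*, *jafru*); -eme when the last vowel of the stem is a non-high vowel (*rita*, *sugje*).
*mujgahu*: last vowel = /u/, a high vowel → -hu → *mujgahuhu*.
*tibude*: last vowel = /e/, a non-high vowel → -eme → *tibudeeme*.

mujgahuhu, tibudeeme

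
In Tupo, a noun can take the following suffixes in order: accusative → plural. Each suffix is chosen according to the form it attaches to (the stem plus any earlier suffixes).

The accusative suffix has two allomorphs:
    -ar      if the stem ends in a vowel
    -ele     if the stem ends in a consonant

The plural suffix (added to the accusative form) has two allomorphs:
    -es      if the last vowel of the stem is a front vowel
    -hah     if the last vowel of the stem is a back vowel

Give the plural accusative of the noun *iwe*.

iwearhah

*iwe* — final sound /e/ (a vowel) → -ar → *iwear*.
The last vowel of the accusative form *iwear* is /a/, which is a back vowel, so the plural suffix is -hah, giving *iwearhah*.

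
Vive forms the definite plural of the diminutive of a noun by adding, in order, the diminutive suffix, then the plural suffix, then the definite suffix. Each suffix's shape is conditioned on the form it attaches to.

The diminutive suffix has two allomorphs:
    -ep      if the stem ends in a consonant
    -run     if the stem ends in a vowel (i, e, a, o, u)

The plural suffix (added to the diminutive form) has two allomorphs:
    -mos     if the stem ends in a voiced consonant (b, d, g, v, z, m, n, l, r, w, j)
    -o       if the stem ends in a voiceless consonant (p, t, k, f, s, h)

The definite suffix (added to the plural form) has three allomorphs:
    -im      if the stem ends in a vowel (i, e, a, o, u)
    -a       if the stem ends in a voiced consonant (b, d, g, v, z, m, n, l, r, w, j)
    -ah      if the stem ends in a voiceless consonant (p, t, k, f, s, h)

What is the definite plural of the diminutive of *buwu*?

*buwu*: final sound = /u/, a vowel → -run → *buwurun*.
The diminutive form *buwurun* — final consonant /n/ (voiced) → -mos → *buwurunmos*.
The plural form *buwurunmos*: final sound = /s/, a voiceless consonant → -ah → *buwurunmosah*.

buwurunmosah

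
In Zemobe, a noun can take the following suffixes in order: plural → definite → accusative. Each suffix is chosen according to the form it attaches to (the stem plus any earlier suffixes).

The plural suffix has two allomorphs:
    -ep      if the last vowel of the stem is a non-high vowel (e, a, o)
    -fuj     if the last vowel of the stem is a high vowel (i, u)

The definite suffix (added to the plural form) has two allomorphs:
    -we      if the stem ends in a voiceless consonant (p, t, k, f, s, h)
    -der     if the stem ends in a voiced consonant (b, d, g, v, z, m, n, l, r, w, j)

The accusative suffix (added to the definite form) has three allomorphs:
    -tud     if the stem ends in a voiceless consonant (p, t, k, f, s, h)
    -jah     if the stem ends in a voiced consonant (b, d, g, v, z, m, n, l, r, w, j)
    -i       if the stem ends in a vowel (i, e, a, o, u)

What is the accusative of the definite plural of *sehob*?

sehobepwei

*sehob* — last vowel /o/ (a non-high vowel) → -ep → *sehobep*.
The plural form *sehobep*: final consonant = /p/, voiceless → -we → *sehobepwe*.
The final sound of the definite form *sehobepwe* is /e/, which is a vowel, so the accusative suffix is -i, giving *sehobepwei*.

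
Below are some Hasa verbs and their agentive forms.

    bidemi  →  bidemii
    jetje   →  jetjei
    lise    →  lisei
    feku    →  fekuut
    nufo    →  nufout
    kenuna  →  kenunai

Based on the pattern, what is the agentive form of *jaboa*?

Looking at the last vowel of each stem: -ut when the last vowel of the stem is a rounded vowel (*feku*, *nufo*); -i when the last vowel of the stem is an unrounded vowel (*bidemi*, *jetje*, *lise*, *kenuna*).
*jaboa*: last vowel = /a/, an unrounded vowel → -i → *jaboai*.

jaboai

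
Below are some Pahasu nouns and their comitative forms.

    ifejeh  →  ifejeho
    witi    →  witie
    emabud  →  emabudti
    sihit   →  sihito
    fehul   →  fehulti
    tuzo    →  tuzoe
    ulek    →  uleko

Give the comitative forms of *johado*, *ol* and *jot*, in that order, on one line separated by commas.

Looking at the final sound of each stem: -o when the stem ends in a voiceless consonant (*ifejeh*, *sihit*, *ulek*); -ti when the stem ends in a voiced consonant (*emabud*, *fehul*); -e when the stem ends in a vowel (*witi*, *tuzo*).
Since the final sound of *johado* is /o/ (a vowel), it takes -e, giving *johadoe*.
Since the final sound of *ol* is /l/ (a voiced consonant), it takes -ti, giving *olti*.
*jot*: final sound = /t/, a voiceless consonant → -o → *joto*.

johadoe, olti, joto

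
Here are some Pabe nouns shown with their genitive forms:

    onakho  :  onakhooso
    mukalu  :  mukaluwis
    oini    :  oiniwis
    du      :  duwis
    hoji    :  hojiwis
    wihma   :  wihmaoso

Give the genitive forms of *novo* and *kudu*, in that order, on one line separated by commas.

Looking at the last vowel of each stem: -wis when the last vowel of the stem is a high vowel (*mukalu*, *oini*, *du*, *hoji*); -oso when the last vowel of the stem is a non-high vowel (*onakho*, *wihma*).
*novo*: last vowel = /o/, a non-high vowel → -oso → *novooso*.
*kudu* — last vowel /u/ (a high vowel) → -wis → *kuduwis*.

novooso, kuduwis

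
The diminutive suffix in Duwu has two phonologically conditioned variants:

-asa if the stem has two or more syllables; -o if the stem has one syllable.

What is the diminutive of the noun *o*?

oo

*o* (one syllable) → -o → *oo*.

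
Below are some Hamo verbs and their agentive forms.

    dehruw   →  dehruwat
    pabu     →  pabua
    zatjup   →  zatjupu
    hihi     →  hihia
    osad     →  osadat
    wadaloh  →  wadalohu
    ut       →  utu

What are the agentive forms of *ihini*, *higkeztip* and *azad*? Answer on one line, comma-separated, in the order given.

The suffix is conditioned by the final sound: -u when the stem ends in a voiceless consonant (*zatjup*, *wadaloh*, *ut*); -at when the stem ends in a voiced consonant (*dehruw*, *osad*); -a when the stem ends in a vowel (*pabu*, *hihi*).
Since the final sound of *ihini* is /i/ (a vowel), it takes -a, giving *ihinia*.
*higkeztip*: final sound = /p/, a voiceless consonant → -u → *higkeztipu*.
Since the final sound of *azad* is /d/ (a voiced consonant), it takes -at, giving *azadat*.

ihinia, higkeztipu, azadat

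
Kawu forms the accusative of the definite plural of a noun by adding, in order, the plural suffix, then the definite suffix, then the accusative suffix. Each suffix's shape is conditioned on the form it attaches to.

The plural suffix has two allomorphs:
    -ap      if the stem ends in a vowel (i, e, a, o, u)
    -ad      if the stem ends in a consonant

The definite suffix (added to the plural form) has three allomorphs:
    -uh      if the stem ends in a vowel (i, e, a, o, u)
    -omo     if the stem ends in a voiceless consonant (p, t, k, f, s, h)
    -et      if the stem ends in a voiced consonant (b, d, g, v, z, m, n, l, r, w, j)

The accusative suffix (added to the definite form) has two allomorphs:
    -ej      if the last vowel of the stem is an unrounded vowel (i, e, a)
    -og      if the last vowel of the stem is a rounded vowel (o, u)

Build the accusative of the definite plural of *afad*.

The final sound of *afad* is /d/, which is a consonant, so the plural suffix is -ad, giving *afadad*.
The final sound of the plural form *afadad* is /d/, which is a voiced consonant, so the definite suffix is -et, giving *afadadet*.
The last vowel of the definite form *afadadet* is /e/, which is an unrounded vowel, so the accusative suffix is -ej, giving *afadadetej*.

afadadetej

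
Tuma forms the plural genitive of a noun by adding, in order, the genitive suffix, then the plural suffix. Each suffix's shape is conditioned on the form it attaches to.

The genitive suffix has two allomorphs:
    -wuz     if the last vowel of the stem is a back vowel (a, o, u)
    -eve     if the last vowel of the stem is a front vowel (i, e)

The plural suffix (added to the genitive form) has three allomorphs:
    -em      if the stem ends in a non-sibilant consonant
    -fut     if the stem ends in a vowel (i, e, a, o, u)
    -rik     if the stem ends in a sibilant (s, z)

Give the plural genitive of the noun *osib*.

*osib*: last vowel = /i/, a front vowel → -eve → *osibeve*.
The genitive form *osibeve* — final sound /e/ (a vowel) → -fut → *osibevefut*.

osibevefut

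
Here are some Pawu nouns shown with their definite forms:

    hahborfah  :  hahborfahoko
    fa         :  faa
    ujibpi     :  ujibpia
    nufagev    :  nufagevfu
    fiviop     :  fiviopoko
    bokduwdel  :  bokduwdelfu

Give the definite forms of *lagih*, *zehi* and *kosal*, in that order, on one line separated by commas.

lagihoko, zehia, kosalfu

The alternation tracks the final sound of the stem — -oko when the stem ends in a voiceless consonant (*hahborfah*, *fiviop*); -fu when the stem ends in a voiced consonant (*nufagev*, *bokduwdel*); -a when the stem ends in a vowel (*fa*, *ujibpi*).
*lagih*: final sound = /h/, a voiceless consonant → -oko → *lagihoko*.
*zehi* — final sound /i/ (a vowel) → -a → *zehia*.
The final sound of *kosal* is /l/, which is a voiced consonant, so the suffix is -fu, giving *kosalfu*.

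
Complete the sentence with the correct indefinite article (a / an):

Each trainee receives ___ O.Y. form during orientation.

an

The indefinite article is chosen by the initial *sound* of the following word, not its spelling.
The initialism *O.Y.* is read letter by letter; the first letter, O, is pronounced /oʊ/, which begins with a vowel sound.
So the article is *an*: Each trainee receives an O.Y. form during orientation.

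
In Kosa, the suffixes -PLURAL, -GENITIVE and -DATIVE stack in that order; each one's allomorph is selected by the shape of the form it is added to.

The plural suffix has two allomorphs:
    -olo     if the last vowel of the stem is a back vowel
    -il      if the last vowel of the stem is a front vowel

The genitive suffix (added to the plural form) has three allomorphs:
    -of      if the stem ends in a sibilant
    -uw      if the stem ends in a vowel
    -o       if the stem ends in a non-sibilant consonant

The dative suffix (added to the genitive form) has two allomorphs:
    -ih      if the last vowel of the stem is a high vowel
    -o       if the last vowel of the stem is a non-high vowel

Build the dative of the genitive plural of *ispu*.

ispuolouwih

The last vowel of *ispu* is /u/, which is a back vowel, so the plural suffix is -olo, giving *ispuolo*.
Since the final sound of the plural form *ispuolo* is /o/ (a vowel), it takes -uw, giving *ispuolouw*.
Since the last vowel of the genitive form *ispuolouw* is /u/ (a high vowel), it takes -ih, giving *ispuolouwih*.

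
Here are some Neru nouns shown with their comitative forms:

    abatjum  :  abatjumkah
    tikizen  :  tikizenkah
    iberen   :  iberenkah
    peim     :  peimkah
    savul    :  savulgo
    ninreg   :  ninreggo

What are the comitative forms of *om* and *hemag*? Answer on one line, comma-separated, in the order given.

omkah, hemaggo

The suffix is conditioned by the final consonant: -kah when the stem ends in a nasal (*abatjum*, *tikizen*, *iberen*, *peim*); -go when the stem ends in a non-nasal consonant (*savul*, *ninreg*).
*om* — final consonant /m/ (a nasal) → -kah → *omkah*.
The final consonant of *hemag* is /g/, which is non-nasal, so the suffix is -go, giving *hemaggo*.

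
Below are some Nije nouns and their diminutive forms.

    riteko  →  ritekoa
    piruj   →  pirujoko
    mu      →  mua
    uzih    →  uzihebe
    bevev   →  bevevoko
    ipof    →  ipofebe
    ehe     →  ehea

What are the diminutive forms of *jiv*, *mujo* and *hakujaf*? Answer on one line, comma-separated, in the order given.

jivoko, mujoa, hakujafebe

The pattern is voicing of the final sound: -ebe when the stem ends in a voiceless consonant (*uzih*, *ipof*); -oko when the stem ends in a voiced consonant (*piruj*, *bevev*); -a when the stem ends in a vowel (*riteko*, *mu*, *ehe*).
The final sound of *jiv* is /v/, which is a voiced consonant, so the suffix is -oko, giving *jivoko*.
The final sound of *mujo* is /o/, which is a vowel, so the suffix is -a, giving *mujoa*.
Since the final sound of *hakujaf* is /f/ (a voiceless consonant), it takes -ebe, giving *hakujafebe*.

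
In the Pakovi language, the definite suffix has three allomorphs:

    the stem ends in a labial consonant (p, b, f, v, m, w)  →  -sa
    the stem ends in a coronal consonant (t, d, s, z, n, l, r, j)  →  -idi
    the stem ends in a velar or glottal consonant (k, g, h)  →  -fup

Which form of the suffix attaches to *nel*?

-idi

*nel* — final consonant /l/ (coronal) → -idi.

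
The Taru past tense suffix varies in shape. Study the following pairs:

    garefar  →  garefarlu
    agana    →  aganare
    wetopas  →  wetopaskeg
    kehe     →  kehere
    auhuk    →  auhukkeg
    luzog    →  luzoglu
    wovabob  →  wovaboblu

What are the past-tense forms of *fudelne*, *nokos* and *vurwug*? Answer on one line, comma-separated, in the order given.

The pattern is voicing of the final sound: -keg when the stem ends in a voiceless consonant (*wetopas*, *auhuk*); -lu when the stem ends in a voiced consonant (*garefar*, *luzog*, *wovabob*); -re when the stem ends in a vowel (*agana*, *kehe*).
The final sound of *fudelne* is /e/, which is a vowel, so the suffix is -re, giving *fudelnere*.
The final sound of *nokos* is /s/, which is a voiceless consonant, so the suffix is -keg, giving *nokoskeg*.
The final sound of *vurwug* is /g/, which is a voiced consonant, so the suffix is -lu, giving *vurwuglu*.

fudelnere, nokoskeg, vurwuglu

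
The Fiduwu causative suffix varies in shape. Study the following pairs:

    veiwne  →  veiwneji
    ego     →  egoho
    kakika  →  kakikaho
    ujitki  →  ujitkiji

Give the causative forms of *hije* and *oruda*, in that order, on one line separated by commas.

The suffix is conditioned by the last vowel: -ji when the last vowel of the stem is a front vowel (*veiwne*, *ujitki*); -ho when the last vowel of the stem is a back vowel (*ego*, *kakika*).
Since the last vowel of *hije* is /e/ (a front vowel), it takes -ji, giving *hijeji*.
*oruda*: last vowel = /a/, a back vowel → -ho → *orudaho*.

hijeji, orudaho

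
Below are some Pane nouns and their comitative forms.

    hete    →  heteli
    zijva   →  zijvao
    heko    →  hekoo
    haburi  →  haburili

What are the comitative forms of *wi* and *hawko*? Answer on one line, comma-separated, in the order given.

The alternation tracks the last vowel of the stem — -li when the last vowel of the stem is a front vowel (*hete*, *haburi*); -o when the last vowel of the stem is a back vowel (*zijva*, *heko*).
*wi*: last vowel = /i/, a front vowel → -li → *wili*.
The last vowel of *hawko* is /o/, which is a back vowel, so the suffix is -o, giving *hawkoo*.

wili, hawkoo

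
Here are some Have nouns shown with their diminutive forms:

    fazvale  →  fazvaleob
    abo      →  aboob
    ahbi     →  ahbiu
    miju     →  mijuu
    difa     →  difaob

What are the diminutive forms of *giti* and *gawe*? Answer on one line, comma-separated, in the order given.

gitiu, gaweob

The alternation tracks the last vowel of the stem — -u when the last vowel of the stem is a high vowel (*ahbi*, *miju*); -ob when the last vowel of the stem is a non-high vowel (*fazvale*, *abo*, *difa*).
*giti* — last vowel /i/ (a high vowel) → -u → *gitiu*.
*gawe*: last vowel = /e/, a non-high vowel → -ob → *gaweob*.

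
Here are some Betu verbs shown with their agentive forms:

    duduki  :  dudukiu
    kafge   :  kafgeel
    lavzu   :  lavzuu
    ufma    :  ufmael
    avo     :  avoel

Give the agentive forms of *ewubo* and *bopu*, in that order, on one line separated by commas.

ewuboel, bopuu

The pattern is height harmony: -u when the last vowel of the stem is a high vowel (*duduki*, *lavzu*); -el when the last vowel of the stem is a non-high vowel (*kafge*, *ufma*, *avo*).
*ewubo*: last vowel = /o/, a non-high vowel → -el → *ewuboel*.
*bopu* — last vowel /u/ (a high vowel) → -u → *bopuu*.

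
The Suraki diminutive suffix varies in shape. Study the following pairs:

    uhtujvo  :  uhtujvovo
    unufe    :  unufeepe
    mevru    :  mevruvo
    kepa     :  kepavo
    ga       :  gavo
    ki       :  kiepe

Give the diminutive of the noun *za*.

The alternation tracks the last vowel of the stem — -epe when the last vowel of the stem is a front vowel (*unufe*, *ki*); -vo when the last vowel of the stem is a back vowel (*uhtujvo*, *mevru*, *kepa*, *ga*).
The last vowel of *za* is /a/, which is a back vowel, so the suffix is -vo, giving *zavo*.

zavo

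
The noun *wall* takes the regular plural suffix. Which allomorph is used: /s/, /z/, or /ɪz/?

/z/

The stem *wall* ends in a voiced non-sibilant sound.
The plural suffix surfaces as /ɪz/ after sibilants, /s/ after other voiceless consonants, and /z/ after other voiced sounds.
So the plural -s on *wall* is pronounced /z/.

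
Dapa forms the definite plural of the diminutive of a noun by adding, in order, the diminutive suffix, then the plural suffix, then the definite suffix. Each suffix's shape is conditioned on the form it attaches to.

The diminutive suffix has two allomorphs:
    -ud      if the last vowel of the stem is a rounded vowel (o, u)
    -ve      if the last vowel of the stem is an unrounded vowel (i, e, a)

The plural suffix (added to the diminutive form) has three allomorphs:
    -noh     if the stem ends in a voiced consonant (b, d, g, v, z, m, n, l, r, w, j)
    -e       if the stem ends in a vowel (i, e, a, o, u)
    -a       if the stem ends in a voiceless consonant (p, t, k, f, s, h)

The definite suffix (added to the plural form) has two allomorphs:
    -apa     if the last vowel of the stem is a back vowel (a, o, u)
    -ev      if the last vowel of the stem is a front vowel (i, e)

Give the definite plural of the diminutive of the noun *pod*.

Since the last vowel of *pod* is /o/ (a rounded vowel), it takes -ud, giving *podud*.
The final sound of the diminutive form *podud* is /d/, which is a voiced consonant, so the plural suffix is -noh, giving *podudnoh*.
The plural form *podudnoh* — last vowel /o/ (a back vowel) → -apa → *podudnohapa*.

podudnohapa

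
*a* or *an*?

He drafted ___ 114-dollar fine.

The indefinite article is chosen by the initial *sound* of the following word, not its spelling.
The number *114* is spoken "one hundred …", beginning with /wʌn/ — a consonant sound.
So the article is *a*: He drafted a 114-dollar fine.

a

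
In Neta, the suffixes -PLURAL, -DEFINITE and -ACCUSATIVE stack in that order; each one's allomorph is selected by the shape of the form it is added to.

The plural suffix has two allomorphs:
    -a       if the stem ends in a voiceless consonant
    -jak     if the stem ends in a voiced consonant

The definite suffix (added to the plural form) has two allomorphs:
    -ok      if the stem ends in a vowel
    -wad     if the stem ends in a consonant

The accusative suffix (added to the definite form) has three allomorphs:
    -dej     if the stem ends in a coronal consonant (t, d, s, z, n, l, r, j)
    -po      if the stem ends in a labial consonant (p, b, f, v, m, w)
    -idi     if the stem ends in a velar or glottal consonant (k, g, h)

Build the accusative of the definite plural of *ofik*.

*ofik* — final consonant /k/ (voiceless) → -a → *ofika*.
The plural form *ofika*: final sound = /a/, a vowel → -ok → *ofikaok*.
The definite form *ofikaok*: final consonant = /k/, velar/glottal → -idi → *ofikaokidi*.

ofikaokidi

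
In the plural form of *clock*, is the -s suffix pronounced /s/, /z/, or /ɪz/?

/s/

The stem *clock* ends in a voiceless non-sibilant consonant.
The plural suffix surfaces as /ɪz/ after sibilants, /s/ after other voiceless consonants, and /z/ after other voiced sounds.
So the plural -s on *clock* is pronounced /s/.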